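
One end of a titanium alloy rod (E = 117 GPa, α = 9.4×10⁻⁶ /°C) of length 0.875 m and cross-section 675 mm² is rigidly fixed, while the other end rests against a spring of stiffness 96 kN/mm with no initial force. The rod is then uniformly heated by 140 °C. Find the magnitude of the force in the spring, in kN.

P ≈ 53.6 kN

The unrestrained thermal change is αΔT L = 9.4×10⁻⁶ × 140 × 875 = 1.151 mm.
Let P be the compressive force at the spring. The rod shortens elastically by PL/(AE) and the spring compresses by P/k; together these equal δ_free.
So P = δ_free / [L/(AE) + 1/k] = 1.151 / [ 875/(675×117×10³) + 1/(96×10³) ].
P = 1.151 / 2.15×10⁻⁵ = 53570 N.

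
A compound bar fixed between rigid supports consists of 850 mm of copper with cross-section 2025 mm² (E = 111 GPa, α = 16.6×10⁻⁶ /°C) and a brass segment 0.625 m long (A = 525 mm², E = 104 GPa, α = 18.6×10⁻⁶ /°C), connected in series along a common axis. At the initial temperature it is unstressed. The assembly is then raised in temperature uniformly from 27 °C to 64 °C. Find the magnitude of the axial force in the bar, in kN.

Free thermal expansion of the whole bar: Σ αᵢΔT Lᵢ = 16.6×10⁻⁶×37×850 + 18.6×10⁻⁶×37×625 = 0.9522 mm.
Since the ends are fixed, an axial force P builds up, equal in every segment, with P · Σ Lᵢ/(AᵢEᵢ) = δ_free.
Σ Lᵢ/(AᵢEᵢ) = 850/(2025×111×10³) + 625/(525×104×10³) = 1.523×10⁻⁵ mm/N.
Hence P = δ_free / Σ(L/AE) = 0.9522/1.523×10⁻⁵ = 62.53 kN (compressive).

P ≈ 62.5 kN (compressive)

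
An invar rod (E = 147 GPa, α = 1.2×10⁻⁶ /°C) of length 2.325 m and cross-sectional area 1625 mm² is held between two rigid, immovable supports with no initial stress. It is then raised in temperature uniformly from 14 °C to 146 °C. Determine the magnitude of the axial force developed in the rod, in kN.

The ends cannot move, so σ = EαΔT = 147×10³ × 1.2×10⁻⁶ × 132 = 23.28 MPa.
Axial force P = σA = 23.28 × 1625 = 37840 N = 37.84 kN, compressive.

P ≈ 37.8 kN (compressive)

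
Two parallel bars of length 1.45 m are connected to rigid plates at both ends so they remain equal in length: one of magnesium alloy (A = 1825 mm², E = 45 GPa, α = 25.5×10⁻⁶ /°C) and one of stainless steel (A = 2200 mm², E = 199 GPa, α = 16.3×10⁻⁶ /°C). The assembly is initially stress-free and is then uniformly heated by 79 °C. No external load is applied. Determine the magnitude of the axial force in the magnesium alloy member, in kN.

Both members must finish at the same length. With the larger α, the magnesium alloy tends to over-expand; the plates restrain it, putting the magnesium alloy in compression and the stainless steel in tension. With no external load the two internal forces are equal and opposite, magnitude P.
Setting the final lengths equal and cancelling L: (α₁ − α₂)ΔT = P/(A₁E₁) + P/(A₂E₂).
|α₁ − α₂|·ΔT = 9.2×10⁻⁶ × 79 = 0.0007268.
1/(A₁E₁) + 1/(A₂E₂) = 1/(1825×45×10³) + 1/(2200×199×10³) = 1.446×10⁻⁸ N⁻¹.
So P = 0.0007268 / 1.446×10⁻⁸ = 50.26 kN.

P ≈ 50.3 kN (compressive in the magnesium alloy)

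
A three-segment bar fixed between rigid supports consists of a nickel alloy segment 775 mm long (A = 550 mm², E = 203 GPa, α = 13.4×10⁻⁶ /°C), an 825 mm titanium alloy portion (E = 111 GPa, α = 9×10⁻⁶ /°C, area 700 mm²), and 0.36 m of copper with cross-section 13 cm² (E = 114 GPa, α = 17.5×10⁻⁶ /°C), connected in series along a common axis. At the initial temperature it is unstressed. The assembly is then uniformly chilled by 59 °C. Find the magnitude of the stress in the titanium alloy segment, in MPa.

If the supports were absent, the total length change would be Σ αᵢΔT Lᵢ = 13.4×10⁻⁶×59×775 + 9×10⁻⁶×59×825 + 17.5×10⁻⁶×59×360 = 1.422 mm.
Since the ends are fixed, an axial force P builds up, equal in every segment, with P · Σ Lᵢ/(AᵢEᵢ) = δ_free.
Σ Lᵢ/(AᵢEᵢ) = 775/(550×203×10³) + 825/(700×111×10³) + 360/(1300×114×10³) = 1.999×10⁻⁵ mm/N.
Hence P = δ_free / Σ(L/AE) = 1.422/1.999×10⁻⁵ = 71.17 kN (tensile).
σ_{titanium alloy} = P / A = 71170 / 700 = 101.7 MPa.

σ ≈ 102 MPa (tensile)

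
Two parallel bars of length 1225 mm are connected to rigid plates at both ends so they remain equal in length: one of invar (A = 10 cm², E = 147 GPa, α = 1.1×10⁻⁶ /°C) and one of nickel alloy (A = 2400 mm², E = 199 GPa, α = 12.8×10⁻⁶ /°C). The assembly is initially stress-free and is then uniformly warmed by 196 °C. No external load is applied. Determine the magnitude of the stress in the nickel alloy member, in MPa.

Both members must finish at the same length. With the larger α, the nickel alloy tends to over-expand; the plates restrain it, putting the nickel alloy in compression and the invar in tension. With no external load the two internal forces are equal and opposite, magnitude P.
Equating the net (thermal + elastic) strains gives |α₁ − α₂|·ΔT = P·[1/(A₁E₁) + 1/(A₂E₂)].
|α₁ − α₂|·ΔT = 11.7×10⁻⁶ × 196 = 0.002293.
1/(A₁E₁) + 1/(A₂E₂) = 1/(1000×147×10³) + 1/(2400×199×10³) = 8.897×10⁻⁹ N⁻¹.
So P = 0.002293 / 8.897×10⁻⁹ = 257.8 kN.
σ_{nickel alloy} = P/A₂ = 257800/2400 = 107.4 MPa, compressive.

σ ≈ 107 MPa (compressive)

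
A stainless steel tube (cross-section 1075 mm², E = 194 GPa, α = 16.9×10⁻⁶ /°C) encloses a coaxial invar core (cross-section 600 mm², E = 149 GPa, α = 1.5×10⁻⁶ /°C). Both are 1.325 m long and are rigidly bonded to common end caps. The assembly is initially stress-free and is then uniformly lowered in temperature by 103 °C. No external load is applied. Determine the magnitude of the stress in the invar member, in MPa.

σ ≈ 165 MPa (compressive)

Equilibrium of a rigid end plate with no external load gives equal and opposite internal forces ±P in the two members. Since α_{stainless steel} > α_{invar}, cooling drives the stainless steel into tension and the invar into compression.
Compatibility of the two members (thermal + elastic change equal): (α₁ − α₂)ΔT = P·[1/(A₁E₁) + 1/(A₂E₂)].
|α₁ − α₂|·ΔT = 15.4×10⁻⁶ × 103 = 0.001586.
1/(A₁E₁) + 1/(A₂E₂) = 1/(1075×194×10³) + 1/(600×149×10³) = 1.598×10⁻⁸ N⁻¹.
So P = 0.001586 / 1.598×10⁻⁸ = 99.26 kN.
σ_{invar} = P/A₂ = 99260/600 = 165.4 MPa, compressive.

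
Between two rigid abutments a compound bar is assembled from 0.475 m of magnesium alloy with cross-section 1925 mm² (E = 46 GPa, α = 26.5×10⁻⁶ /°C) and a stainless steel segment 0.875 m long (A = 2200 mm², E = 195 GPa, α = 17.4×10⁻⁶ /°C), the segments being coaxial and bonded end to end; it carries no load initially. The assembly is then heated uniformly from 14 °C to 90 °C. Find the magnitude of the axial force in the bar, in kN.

Free thermal expansion of the whole bar: Σ αᵢΔT Lᵢ = 26.5×10⁻⁶×76×475 + 17.4×10⁻⁶×76×875 = 2.114 mm.
The rigid supports impose zero overall length change; the single axial force P common to all segments must satisfy P Σ Lᵢ/(AᵢEᵢ) = δ_free.
The series flexibility is Σ Lᵢ/(AᵢEᵢ) = 475/(1925×46×10³) + 875/(2200×195×10³) = 7.404×10⁻⁶ mm/N.
Hence P = δ_free / Σ(L/AE) = 2.114/7.404×10⁻⁶ = 285.5 kN (compressive).

P ≈ 285 kN (compressive)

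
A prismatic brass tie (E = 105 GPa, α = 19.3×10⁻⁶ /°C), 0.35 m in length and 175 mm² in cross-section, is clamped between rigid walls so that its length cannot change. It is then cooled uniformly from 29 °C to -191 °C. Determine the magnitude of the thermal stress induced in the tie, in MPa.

σ ≈ 446 MPa (tensile)

Because both ends are immovable the net strain is zero, and the suppressed thermal strain is αΔT = 19.3×10⁻⁶ × 220 = 4246×10⁻⁶.
σ = EαΔT = 105×10³ × 19.3×10⁻⁶ × 220 = 445.8 MPa (tensile; the tie is trying to contract).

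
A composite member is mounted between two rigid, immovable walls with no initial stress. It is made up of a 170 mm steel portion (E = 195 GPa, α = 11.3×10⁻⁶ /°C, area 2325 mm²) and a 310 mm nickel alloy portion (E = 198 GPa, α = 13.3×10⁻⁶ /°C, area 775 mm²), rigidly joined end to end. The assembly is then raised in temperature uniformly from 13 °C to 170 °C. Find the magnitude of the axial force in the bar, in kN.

With the walls removed the bar would change length by δ_free = Σ αᵢΔT Lᵢ = 11.3×10⁻⁶×157×170 + 13.3×10⁻⁶×157×310 = 0.9489 mm.
The rigid supports impose zero overall length change; the single axial force P common to all segments must satisfy P Σ Lᵢ/(AᵢEᵢ) = δ_free.
The series flexibility is Σ Lᵢ/(AᵢEᵢ) = 170/(2325×195×10³) + 310/(775×198×10³) = 2.395×10⁻⁶ mm/N.
So P = 0.9489 / 2.395×10⁻⁶ = 396.2 kN, compressive.

P ≈ 396 kN (compressive)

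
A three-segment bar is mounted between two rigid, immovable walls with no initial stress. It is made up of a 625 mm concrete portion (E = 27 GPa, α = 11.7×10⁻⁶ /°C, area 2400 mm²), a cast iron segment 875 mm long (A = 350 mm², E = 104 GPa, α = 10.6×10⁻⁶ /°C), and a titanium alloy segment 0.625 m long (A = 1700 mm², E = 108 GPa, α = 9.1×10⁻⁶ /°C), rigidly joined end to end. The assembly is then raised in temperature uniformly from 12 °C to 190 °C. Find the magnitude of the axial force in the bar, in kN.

P ≈ 107 kN (compressive)

If the supports were absent, the total length change would be Σ αᵢΔT Lᵢ = 11.7×10⁻⁶×178×625 + 10.6×10⁻⁶×178×875 + 9.1×10⁻⁶×178×625 = 3.965 mm.
Since the ends are fixed, an axial force P builds up, equal in every segment, with P · Σ Lᵢ/(AᵢEᵢ) = δ_free.
Σ Lᵢ/(AᵢEᵢ) = 625/(2400×27×10³) + 875/(350×104×10³) + 625/(1700×108×10³) = 3.709×10⁻⁵ mm/N.
So P = 3.965 / 3.709×10⁻⁵ = 106.9 kN, compressive.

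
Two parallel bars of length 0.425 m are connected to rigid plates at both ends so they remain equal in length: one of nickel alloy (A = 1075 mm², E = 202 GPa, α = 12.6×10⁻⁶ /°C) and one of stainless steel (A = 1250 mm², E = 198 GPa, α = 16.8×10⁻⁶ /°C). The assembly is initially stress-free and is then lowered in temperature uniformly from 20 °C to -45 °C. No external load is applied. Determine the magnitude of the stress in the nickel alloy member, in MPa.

Both members must finish at the same length. With the larger α, the stainless steel tends to over-contract; the plates restrain it, putting the stainless steel in tension and the nickel alloy in compression. With no external load the two internal forces are equal and opposite, magnitude P.
Compatibility of the two members (thermal + elastic change equal): (α₁ − α₂)ΔT = P·[1/(A₁E₁) + 1/(A₂E₂)].
|α₁ − α₂|·ΔT = 4.2×10⁻⁶ × 65 = 0.000273.
1/(A₁E₁) + 1/(A₂E₂) = 1/(1075×202×10³) + 1/(1250×198×10³) = 8.646×10⁻⁹ N⁻¹.
P = 0.000273 / 8.646×10⁻⁹ = 31580 N = 31.58 kN.
σ_{nickel alloy} = P/A₁ = 31580/1075 = 29.37 MPa, compressive.

σ ≈ 29.4 MPa (compressive)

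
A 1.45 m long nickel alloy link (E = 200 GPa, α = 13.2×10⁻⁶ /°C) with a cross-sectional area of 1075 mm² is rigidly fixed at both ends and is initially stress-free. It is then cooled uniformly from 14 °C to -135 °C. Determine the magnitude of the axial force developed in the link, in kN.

P ≈ 423 kN (tensile)

The ends cannot move, so σ = EαΔT = 200×10³ × 13.2×10⁻⁶ × 149 = 393.4 MPa.
Then P = σA = 393.4 × 1075 mm² = 422.9 kN, tensile.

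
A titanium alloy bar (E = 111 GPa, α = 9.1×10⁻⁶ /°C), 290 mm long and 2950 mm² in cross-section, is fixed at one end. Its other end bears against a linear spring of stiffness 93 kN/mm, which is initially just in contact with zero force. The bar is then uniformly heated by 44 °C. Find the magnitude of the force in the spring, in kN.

The unrestrained thermal change is αΔT L = 9.1×10⁻⁶ × 44 × 290 = 0.1161 mm.
Let P be the compressive force at the spring. The bar shortens elastically by PL/(AE) and the spring compresses by P/k; together these equal δ_free.
So P = δ_free / [L/(AE) + 1/k] = 0.1161 / [ 290/(2950×111×10³) + 1/(93×10³) ].
P = 0.1161 / 1.164×10⁻⁵ = 9977 N.

P ≈ 9.98 kN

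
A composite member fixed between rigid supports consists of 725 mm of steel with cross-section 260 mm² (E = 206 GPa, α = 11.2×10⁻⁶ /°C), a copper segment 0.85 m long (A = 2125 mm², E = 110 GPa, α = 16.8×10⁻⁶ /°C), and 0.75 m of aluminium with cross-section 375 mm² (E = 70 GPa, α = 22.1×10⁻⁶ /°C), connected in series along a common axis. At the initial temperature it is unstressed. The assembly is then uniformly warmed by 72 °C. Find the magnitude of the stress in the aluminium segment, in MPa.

σ ≈ 164 MPa (compressive)

With the walls removed the bar would change length by δ_free = Σ αᵢΔT Lᵢ = 11.2×10⁻⁶×72×725 + 16.8×10⁻⁶×72×850 + 22.1×10⁻⁶×72×750 = 2.806 mm.
The rigid supports impose zero overall length change; the single axial force P common to all segments must satisfy P Σ Lᵢ/(AᵢEᵢ) = δ_free.
The series flexibility is Σ Lᵢ/(AᵢEᵢ) = 725/(260×206×10³) + 850/(2125×110×10³) + 750/(375×70×10³) = 4.574×10⁻⁵ mm/N.
P = 2.806 / 4.574×10⁻⁵ = 61350 N = 61.35 kN, compressive.
σ_{aluminium} = P / A = 61350 / 375 = 163.6 MPa.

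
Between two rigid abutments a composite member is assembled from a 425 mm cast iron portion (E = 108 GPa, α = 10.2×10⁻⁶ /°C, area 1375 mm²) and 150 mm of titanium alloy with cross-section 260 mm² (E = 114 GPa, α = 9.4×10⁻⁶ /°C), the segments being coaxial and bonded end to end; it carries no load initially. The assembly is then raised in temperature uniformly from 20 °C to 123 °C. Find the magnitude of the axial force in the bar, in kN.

P ≈ 74.7 kN (compressive)

With the walls removed the bar would change length by δ_free = Σ αᵢΔT Lᵢ = 10.2×10⁻⁶×103×425 + 9.4×10⁻⁶×103×150 = 0.5917 mm.
The walls prevent any net length change, so an axial force P (same in every segment) develops. Compatibility: P · Σ Lᵢ/(AᵢEᵢ) = δ_free.
The series flexibility is Σ Lᵢ/(AᵢEᵢ) = 425/(1375×108×10³) + 150/(260×114×10³) = 7.923×10⁻⁶ mm/N.
So P = 0.5917 / 7.923×10⁻⁶ = 74.69 kN, compressive.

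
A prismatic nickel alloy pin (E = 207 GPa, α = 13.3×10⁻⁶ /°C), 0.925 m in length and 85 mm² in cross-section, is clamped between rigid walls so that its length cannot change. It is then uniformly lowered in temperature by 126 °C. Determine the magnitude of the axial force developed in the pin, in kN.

P ≈ 29.5 kN (tensile)

With zero net strain, σ = E·αΔT = 207 GPa × 13.3×10⁻⁶ × 126 = 346.9 MPa.
Then P = σA = 346.9 × 85 mm² = 29.49 kN, tensile.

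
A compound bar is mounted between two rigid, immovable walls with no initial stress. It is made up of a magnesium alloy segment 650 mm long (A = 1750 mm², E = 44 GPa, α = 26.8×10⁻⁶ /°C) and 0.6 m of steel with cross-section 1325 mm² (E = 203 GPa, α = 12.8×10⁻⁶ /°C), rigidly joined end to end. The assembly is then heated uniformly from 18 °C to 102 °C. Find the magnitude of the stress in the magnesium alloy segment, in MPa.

If the supports were absent, the total length change would be Σ αᵢΔT Lᵢ = 26.8×10⁻⁶×84×650 + 12.8×10⁻⁶×84×600 = 2.108 mm.
The rigid supports impose zero overall length change; the single axial force P common to all segments must satisfy P Σ Lᵢ/(AᵢEᵢ) = δ_free.
The series flexibility is Σ Lᵢ/(AᵢEᵢ) = 650/(1750×44×10³) + 600/(1325×203×10³) = 1.067×10⁻⁵ mm/N.
So P = 2.108 / 1.067×10⁻⁵ = 197.6 kN, compressive.
σ_{magnesium alloy} = P / A = 197600 / 1750 = 112.9 MPa.

σ ≈ 113 MPa (compressive)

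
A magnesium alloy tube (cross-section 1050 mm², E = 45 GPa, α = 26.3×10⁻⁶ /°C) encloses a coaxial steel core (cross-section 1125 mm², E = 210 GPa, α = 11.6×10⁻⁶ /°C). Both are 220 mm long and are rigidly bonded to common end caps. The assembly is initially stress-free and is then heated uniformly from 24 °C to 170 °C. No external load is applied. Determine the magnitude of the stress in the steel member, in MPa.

σ ≈ 75.1 MPa (tensile)

The magnesium alloy has the larger α, so on heating it would change length more than the steel if both were free. The rigid plates force a common final length, so the magnesium alloy is put into compression and the steel into tension, with equal and opposite forces P (no external load).
Setting the final lengths equal and cancelling L: (α₁ − α₂)ΔT = P/(A₁E₁) + P/(A₂E₂).
|α₁ − α₂|·ΔT = 14.7×10⁻⁶ × 146 = 0.002146.
1/(A₁E₁) + 1/(A₂E₂) = 1/(1050×45×10³) + 1/(1125×210×10³) = 2.54×10⁻⁸ N⁻¹.
So P = 0.002146 / 2.54×10⁻⁸ = 84.51 kN.
σ_{steel} = P/A₂ = 84510/1125 = 75.12 MPa, tensile.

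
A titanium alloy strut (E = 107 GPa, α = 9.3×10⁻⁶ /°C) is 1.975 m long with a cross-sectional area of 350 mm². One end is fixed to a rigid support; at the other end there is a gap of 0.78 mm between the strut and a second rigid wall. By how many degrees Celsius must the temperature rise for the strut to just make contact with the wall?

ΔT ≈ 42.5 °C

Contact occurs when the free expansion equals the gap: αΔT L = 0.78 mm.
So ΔT = g/(αL) = 0.78/(9.3×10⁻⁶ × 1975) = 42.47 °C.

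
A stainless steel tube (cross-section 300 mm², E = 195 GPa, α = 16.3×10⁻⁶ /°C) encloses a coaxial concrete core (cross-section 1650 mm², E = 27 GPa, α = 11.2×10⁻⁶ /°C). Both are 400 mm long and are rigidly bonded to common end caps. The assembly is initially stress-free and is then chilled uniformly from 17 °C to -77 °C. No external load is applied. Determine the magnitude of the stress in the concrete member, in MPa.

The stainless steel has the larger α, so on cooling it would change length more than the concrete if both were free. The rigid plates force a common final length, so the stainless steel is put into tension and the concrete into compression, with equal and opposite forces P (no external load).
Setting the final lengths equal and cancelling L: (α₁ − α₂)ΔT = P/(A₁E₁) + P/(A₂E₂).
|α₁ − α₂|·ΔT = 5.1×10⁻⁶ × 94 = 0.0004794.
1/(A₁E₁) + 1/(A₂E₂) = 1/(300×195×10³) + 1/(1650×27×10³) = 3.954×10⁻⁸ N⁻¹.
So P = 0.0004794 / 3.954×10⁻⁸ = 12.12 kN.
σ_{concrete} = P/A₂ = 12120/1650 = 7.348 MPa, compressive.

σ ≈ 7.35 MPa (compressive)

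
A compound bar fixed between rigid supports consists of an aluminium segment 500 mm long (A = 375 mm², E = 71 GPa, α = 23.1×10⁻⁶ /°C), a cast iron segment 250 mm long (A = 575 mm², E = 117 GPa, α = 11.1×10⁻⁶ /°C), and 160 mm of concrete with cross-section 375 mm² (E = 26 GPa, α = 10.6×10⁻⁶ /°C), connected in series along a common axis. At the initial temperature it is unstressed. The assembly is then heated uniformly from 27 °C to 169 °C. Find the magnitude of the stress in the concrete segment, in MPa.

Free thermal expansion of the whole bar: Σ αᵢΔT Lᵢ = 23.1×10⁻⁶×142×500 + 11.1×10⁻⁶×142×250 + 10.6×10⁻⁶×142×160 = 2.275 mm.
The rigid supports impose zero overall length change; the single axial force P common to all segments must satisfy P Σ Lᵢ/(AᵢEᵢ) = δ_free.
Σ Lᵢ/(AᵢEᵢ) = 500/(375×71×10³) + 250/(575×117×10³) + 160/(375×26×10³) = 3.891×10⁻⁵ mm/N.
P = 2.275 / 3.891×10⁻⁵ = 58470 N = 58.47 kN, compressive.
σ_{concrete} = P / A = 58470 / 375 = 155.9 MPa.

σ ≈ 156 MPa (compressive)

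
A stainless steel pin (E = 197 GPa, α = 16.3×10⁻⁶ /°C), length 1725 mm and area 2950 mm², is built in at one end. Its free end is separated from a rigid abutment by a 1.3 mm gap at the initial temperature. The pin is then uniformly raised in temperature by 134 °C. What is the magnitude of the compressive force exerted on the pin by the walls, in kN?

P ≈ 831 kN

If the wall were absent the pin would grow by αΔT L = 16.3×10⁻⁶ × 134 × 1725 = 3.768 mm.
After closing the 1.3 mm clearance, 3.768 − 1.3 = 2.468 mm of expansion remains to be suppressed by the wall.
So σ = E(δ_free − g)/L = 197×10³ × 2.468/1725 = 281.8 MPa.
P = σA = 281.8 × 2950 = 831.4 kN.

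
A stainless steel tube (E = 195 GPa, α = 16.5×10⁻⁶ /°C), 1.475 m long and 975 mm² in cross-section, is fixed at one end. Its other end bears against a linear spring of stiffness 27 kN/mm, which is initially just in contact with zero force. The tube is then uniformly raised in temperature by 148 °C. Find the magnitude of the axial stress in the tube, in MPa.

If the spring were absent the tube would lengthen by αΔT L = 16.5×10⁻⁶ × 148 × 1475 = 3.602 mm.
Let P be the compressive force at the spring. The tube shortens elastically by PL/(AE) and the spring compresses by P/k; together these equal δ_free.
P [ L/(AE) + 1/k ] = δ_free → P [ 1475/(975×195×10³) + 1/(27×10³) ] = 3.602.
P = 3.602 / 4.48×10⁻⁵ = 80410 N.
σ = P/A = 80410/975 = 82.47 MPa.

σ ≈ 82.5 MPa (compressive)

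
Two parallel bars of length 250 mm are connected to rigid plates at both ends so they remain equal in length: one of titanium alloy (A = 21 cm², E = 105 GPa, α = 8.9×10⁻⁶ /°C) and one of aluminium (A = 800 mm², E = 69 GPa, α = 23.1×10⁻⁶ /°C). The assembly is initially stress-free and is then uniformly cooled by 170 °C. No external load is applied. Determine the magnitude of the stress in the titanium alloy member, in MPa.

σ ≈ 50.7 MPa (compressive)

Both members must finish at the same length. With the larger α, the aluminium tends to over-contract; the plates restrain it, putting the aluminium in tension and the titanium alloy in compression. With no external load the two internal forces are equal and opposite, magnitude P.
Equating the net (thermal + elastic) strains gives |α₁ − α₂|·ΔT = P·[1/(A₁E₁) + 1/(A₂E₂)].
|α₁ − α₂|·ΔT = 14.2×10⁻⁶ × 170 = 0.002414.
1/(A₁E₁) + 1/(A₂E₂) = 1/(2100×105×10³) + 1/(800×69×10³) = 2.265×10⁻⁸ N⁻¹.
So P = 0.002414 / 2.265×10⁻⁸ = 106.6 kN.
σ_{titanium alloy} = P/A₁ = 106600/2100 = 50.75 MPa, compressive.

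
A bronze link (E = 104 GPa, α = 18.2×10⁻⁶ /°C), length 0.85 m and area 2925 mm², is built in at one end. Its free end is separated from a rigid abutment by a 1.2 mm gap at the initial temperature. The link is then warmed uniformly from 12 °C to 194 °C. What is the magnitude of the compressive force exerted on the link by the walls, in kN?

P ≈ 578 kN

If the wall were absent the link would grow by αΔT L = 18.2×10⁻⁶ × 182 × 850 = 2.816 mm.
After closing the 1.2 mm clearance, 2.816 − 1.2 = 1.616 mm of expansion remains to be suppressed by the wall.
Compatibility: PL/(AE) = 1.616 mm, so σ = P/A = E × (1.616/850) = 197.7 MPa.
P = σA = 197.7 × 2925 = 578.2 kN.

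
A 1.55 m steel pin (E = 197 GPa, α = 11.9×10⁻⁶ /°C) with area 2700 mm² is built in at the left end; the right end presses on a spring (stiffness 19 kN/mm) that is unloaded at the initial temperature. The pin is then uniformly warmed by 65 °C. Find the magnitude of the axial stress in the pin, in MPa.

σ ≈ 7.99 MPa (compressive)

The unrestrained thermal change is αΔT L = 11.9×10⁻⁶ × 65 × 1550 = 1.199 mm.
With a force P in the spring, the elastic change of the pin is PL/(AE) and that of the spring is P/k; compatibility requires their sum to equal δ_free.
So P = δ_free / [L/(AE) + 1/k] = 1.199 / [ 1550/(2700×197×10³) + 1/(19×10³) ].
P = 1.199 / 5.555×10⁻⁵ = 21580 N.
σ = P/A = 21580/2700 = 7.994 MPa.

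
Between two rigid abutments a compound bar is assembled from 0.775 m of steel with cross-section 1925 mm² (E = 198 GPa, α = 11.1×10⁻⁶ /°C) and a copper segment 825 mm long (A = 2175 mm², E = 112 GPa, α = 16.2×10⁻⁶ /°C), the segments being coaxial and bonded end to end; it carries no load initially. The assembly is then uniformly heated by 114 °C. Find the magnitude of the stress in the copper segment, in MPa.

If the supports were absent, the total length change would be Σ αᵢΔT Lᵢ = 11.1×10⁻⁶×114×775 + 16.2×10⁻⁶×114×825 = 2.504 mm.
The walls prevent any net length change, so an axial force P (same in every segment) develops. Compatibility: P · Σ Lᵢ/(AᵢEᵢ) = δ_free.
Σ Lᵢ/(AᵢEᵢ) = 775/(1925×198×10³) + 825/(2175×112×10³) = 5.42×10⁻⁶ mm/N.
P = 2.504 / 5.42×10⁻⁶ = 462000 N = 462 kN, compressive.
σ_{copper} = P / A = 462000 / 2175 = 212.4 MPa.

σ ≈ 212 MPa (compressive)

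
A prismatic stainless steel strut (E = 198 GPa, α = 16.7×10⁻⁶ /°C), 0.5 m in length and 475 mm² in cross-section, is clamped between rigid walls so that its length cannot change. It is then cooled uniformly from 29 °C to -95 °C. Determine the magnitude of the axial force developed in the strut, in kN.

The ends cannot move, so σ = EαΔT = 198×10³ × 16.7×10⁻⁶ × 124 = 410 MPa.
P = AEαΔT = 475 × 198×10³ × 16.7×10⁻⁶ × 124 = 194.8 kN (tensile).

P ≈ 195 kN (tensile)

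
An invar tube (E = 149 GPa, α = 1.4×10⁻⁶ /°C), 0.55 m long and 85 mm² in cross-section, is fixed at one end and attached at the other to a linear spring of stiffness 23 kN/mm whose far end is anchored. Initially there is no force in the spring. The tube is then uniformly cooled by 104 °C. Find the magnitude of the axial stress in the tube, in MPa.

The unrestrained thermal change is αΔT L = 1.4×10⁻⁶ × 104 × 550 = 0.08008 mm.
Let P be the tensile force in the spring. The tube extends elastically by PL/(AE) and the spring stretches by P/k; together these equal δ_free.
So P = δ_free / [L/(AE) + 1/k] = 0.08008 / [ 550/(85×149×10³) + 1/(23×10³) ].
P = 0.08008 / 8.691×10⁻⁵ = 921.5 N.
σ = P/A = 921.5/85 = 10.84 MPa.

σ ≈ 10.8 MPa (tensile)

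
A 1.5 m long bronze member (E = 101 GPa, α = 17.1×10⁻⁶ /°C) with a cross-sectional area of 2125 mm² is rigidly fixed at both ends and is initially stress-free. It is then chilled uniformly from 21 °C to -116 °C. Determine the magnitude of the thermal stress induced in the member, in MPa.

σ ≈ 237 MPa (tensile)

Because both ends are immovable the net strain is zero, and the suppressed thermal strain is αΔT = 17.1×10⁻⁶ × 137 = 2342.7×10⁻⁶.
σ = EαΔT = 101×10³ × 17.1×10⁻⁶ × 137 = 236.6 MPa (tensile; the member is trying to contract).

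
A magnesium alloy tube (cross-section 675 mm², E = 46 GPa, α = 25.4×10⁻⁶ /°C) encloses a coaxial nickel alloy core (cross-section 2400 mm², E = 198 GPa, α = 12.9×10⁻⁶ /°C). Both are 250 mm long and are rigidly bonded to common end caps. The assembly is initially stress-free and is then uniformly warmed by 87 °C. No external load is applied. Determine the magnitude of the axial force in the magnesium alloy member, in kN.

P ≈ 31.7 kN (compressive in the magnesium alloy)

The magnesium alloy has the larger α, so on heating it would change length more than the nickel alloy if both were free. The rigid plates force a common final length, so the magnesium alloy is put into compression and the nickel alloy into tension, with equal and opposite forces P (no external load).
Equating the net (thermal + elastic) strains gives |α₁ − α₂|·ΔT = P·[1/(A₁E₁) + 1/(A₂E₂)].
|α₁ − α₂|·ΔT = 12.5×10⁻⁶ × 87 = 0.001087.
1/(A₁E₁) + 1/(A₂E₂) = 1/(675×46×10³) + 1/(2400×198×10³) = 3.431×10⁻⁸ N⁻¹.
So P = 0.001087 / 3.431×10⁻⁸ = 31.7 kN.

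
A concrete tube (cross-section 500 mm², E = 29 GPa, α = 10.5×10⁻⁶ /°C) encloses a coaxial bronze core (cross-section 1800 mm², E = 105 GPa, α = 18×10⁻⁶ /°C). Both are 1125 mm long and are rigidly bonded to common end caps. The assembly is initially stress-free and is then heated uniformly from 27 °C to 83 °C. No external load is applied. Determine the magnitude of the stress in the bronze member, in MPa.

Both members must finish at the same length. With the larger α, the bronze tends to over-expand; the plates restrain it, putting the bronze in compression and the concrete in tension. With no external load the two internal forces are equal and opposite, magnitude P.
Equating the net (thermal + elastic) strains gives |α₁ − α₂|·ΔT = P·[1/(A₁E₁) + 1/(A₂E₂)].
|α₁ − α₂|·ΔT = 7.5×10⁻⁶ × 56 = 0.00042.
1/(A₁E₁) + 1/(A₂E₂) = 1/(500×29×10³) + 1/(1800×105×10³) = 7.426×10⁻⁸ N⁻¹.
P = 0.00042 / 7.426×10⁻⁸ = 5656 N = 5.656 kN.
σ_{bronze} = P/A₂ = 5656/1800 = 3.142 MPa, compressive.

σ ≈ 3.14 MPa (compressive)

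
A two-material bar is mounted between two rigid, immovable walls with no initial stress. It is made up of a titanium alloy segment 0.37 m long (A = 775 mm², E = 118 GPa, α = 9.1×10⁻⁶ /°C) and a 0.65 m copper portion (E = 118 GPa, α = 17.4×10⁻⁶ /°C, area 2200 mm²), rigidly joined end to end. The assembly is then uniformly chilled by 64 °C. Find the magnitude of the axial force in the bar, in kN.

P ≈ 143 kN (tensile)

Free thermal contraction of the whole bar: Σ αᵢΔT Lᵢ = 9.1×10⁻⁶×64×370 + 17.4×10⁻⁶×64×650 = 0.9393 mm.
Since the ends are fixed, an axial force P builds up, equal in every segment, with P · Σ Lᵢ/(AᵢEᵢ) = δ_free.
The series flexibility is Σ Lᵢ/(AᵢEᵢ) = 370/(775×118×10³) + 650/(2200×118×10³) = 6.55×10⁻⁶ mm/N.
Hence P = δ_free / Σ(L/AE) = 0.9393/6.55×10⁻⁶ = 143.4 kN (tensile).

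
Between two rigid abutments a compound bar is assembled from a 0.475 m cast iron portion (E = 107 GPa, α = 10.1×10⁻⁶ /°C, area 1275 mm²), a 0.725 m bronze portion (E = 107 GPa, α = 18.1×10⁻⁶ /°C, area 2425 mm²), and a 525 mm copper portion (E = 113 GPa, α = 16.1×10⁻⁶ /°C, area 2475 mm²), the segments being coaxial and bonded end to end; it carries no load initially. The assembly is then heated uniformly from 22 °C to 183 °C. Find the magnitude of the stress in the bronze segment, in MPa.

σ ≈ 215 MPa (compressive)

Free thermal expansion of the whole bar: Σ αᵢΔT Lᵢ = 10.1×10⁻⁶×161×475 + 18.1×10⁻⁶×161×725 + 16.1×10⁻⁶×161×525 = 4.246 mm.
Since the ends are fixed, an axial force P builds up, equal in every segment, with P · Σ Lᵢ/(AᵢEᵢ) = δ_free.
The series flexibility is Σ Lᵢ/(AᵢEᵢ) = 475/(1275×107×10³) + 725/(2425×107×10³) + 525/(2475×113×10³) = 8.153×10⁻⁶ mm/N.
P = 4.246 / 8.153×10⁻⁶ = 520800 N = 520.8 kN, compressive.
σ_{bronze} = P / A = 520800 / 2425 = 214.8 MPa.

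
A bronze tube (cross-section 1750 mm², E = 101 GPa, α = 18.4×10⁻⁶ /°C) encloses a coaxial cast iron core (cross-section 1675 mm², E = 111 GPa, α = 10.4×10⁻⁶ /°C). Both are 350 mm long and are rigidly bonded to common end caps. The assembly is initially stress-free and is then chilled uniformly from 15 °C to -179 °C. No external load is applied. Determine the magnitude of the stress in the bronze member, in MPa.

Both members must finish at the same length. With the larger α, the bronze tends to over-contract; the plates restrain it, putting the bronze in tension and the cast iron in compression. With no external load the two internal forces are equal and opposite, magnitude P.
Setting the final lengths equal and cancelling L: (α₁ − α₂)ΔT = P/(A₁E₁) + P/(A₂E₂).
|α₁ − α₂|·ΔT = 8×10⁻⁶ × 194 = 0.001552.
1/(A₁E₁) + 1/(A₂E₂) = 1/(1750×101×10³) + 1/(1675×111×10³) = 1.104×10⁻⁸ N⁻¹.
P = 0.001552 / 1.104×10⁻⁸ = 140600 N = 140.6 kN.
σ_{bronze} = P/A₁ = 140600/1750 = 80.36 MPa, tensile.

σ ≈ 80.4 MPa (tensile)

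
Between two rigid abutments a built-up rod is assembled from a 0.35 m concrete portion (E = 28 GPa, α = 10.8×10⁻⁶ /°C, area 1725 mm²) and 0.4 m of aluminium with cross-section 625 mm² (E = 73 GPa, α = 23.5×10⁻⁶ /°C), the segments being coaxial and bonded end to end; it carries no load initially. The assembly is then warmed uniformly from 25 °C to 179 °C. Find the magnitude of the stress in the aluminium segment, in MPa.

σ ≈ 203 MPa (compressive)

If the supports were absent, the total length change would be Σ αᵢΔT Lᵢ = 10.8×10⁻⁶×154×350 + 23.5×10⁻⁶×154×400 = 2.03 mm.
The rigid supports impose zero overall length change; the single axial force P common to all segments must satisfy P Σ Lᵢ/(AᵢEᵢ) = δ_free.
The series flexibility is Σ Lᵢ/(AᵢEᵢ) = 350/(1725×28×10³) + 400/(625×73×10³) = 1.601×10⁻⁵ mm/N.
So P = 2.03 / 1.601×10⁻⁵ = 126.8 kN, compressive.
σ_{aluminium} = P / A = 126800 / 625 = 202.8 MPa.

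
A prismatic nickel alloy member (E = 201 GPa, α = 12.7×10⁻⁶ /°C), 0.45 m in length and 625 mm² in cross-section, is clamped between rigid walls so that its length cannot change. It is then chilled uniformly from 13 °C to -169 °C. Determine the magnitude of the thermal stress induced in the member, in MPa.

The supports are rigid, so the total axial strain is zero. The restrained thermal strain is ε = αΔT = 12.7×10⁻⁶ × 182 = 2311.4×10⁻⁶.
Hence σ = E·αΔT = 201×10³ × 2311.4×10⁻⁶ = 464.6 MPa, tensile.

σ ≈ 465 MPa (tensile)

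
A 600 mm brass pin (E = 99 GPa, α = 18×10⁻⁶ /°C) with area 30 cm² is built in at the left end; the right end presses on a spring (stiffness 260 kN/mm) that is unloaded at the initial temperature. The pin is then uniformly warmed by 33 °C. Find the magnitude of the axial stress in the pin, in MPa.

Free thermal expansion: δ_free = αΔT L = 18×10⁻⁶ × 33 × 600 = 0.3564 mm.
With a force P in the spring, the elastic change of the pin is PL/(AE) and that of the spring is P/k; compatibility requires their sum to equal δ_free.
P [ L/(AE) + 1/k ] = δ_free → P [ 600/(3000×99×10³) + 1/(260×10³) ] = 0.3564.
P = 0.3564 / 5.866×10⁻⁶ = 60750 N.
σ = P/A = 60750/3000 = 20.25 MPa.

σ ≈ 20.3 MPa (compressive)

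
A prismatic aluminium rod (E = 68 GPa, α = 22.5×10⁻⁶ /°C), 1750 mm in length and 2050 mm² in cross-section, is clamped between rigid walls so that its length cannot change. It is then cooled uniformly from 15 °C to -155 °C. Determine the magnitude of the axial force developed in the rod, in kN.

With zero net strain, σ = E·αΔT = 68 GPa × 22.5×10⁻⁶ × 170 = 260.1 MPa.
P = AEαΔT = 2050 × 68×10³ × 22.5×10⁻⁶ × 170 = 533.2 kN (tensile).

P ≈ 533 kN (tensile)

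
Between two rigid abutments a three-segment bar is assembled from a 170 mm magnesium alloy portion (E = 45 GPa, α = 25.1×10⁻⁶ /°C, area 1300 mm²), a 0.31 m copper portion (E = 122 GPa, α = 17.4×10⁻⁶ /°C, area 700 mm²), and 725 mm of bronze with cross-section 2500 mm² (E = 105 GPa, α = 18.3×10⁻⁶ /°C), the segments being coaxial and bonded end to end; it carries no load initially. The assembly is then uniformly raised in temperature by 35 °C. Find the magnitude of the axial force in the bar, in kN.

P ≈ 86.3 kN (compressive)

With the walls removed the bar would change length by δ_free = Σ αᵢΔT Lᵢ = 25.1×10⁻⁶×35×170 + 17.4×10⁻⁶×35×310 + 18.3×10⁻⁶×35×725 = 0.8025 mm.
The walls prevent any net length change, so an axial force P (same in every segment) develops. Compatibility: P · Σ Lᵢ/(AᵢEᵢ) = δ_free.
The series flexibility is Σ Lᵢ/(AᵢEᵢ) = 170/(1300×45×10³) + 310/(700×122×10³) + 725/(2500×105×10³) = 9.298×10⁻⁶ mm/N.
So P = 0.8025 / 9.298×10⁻⁶ = 86.31 kN, compressive.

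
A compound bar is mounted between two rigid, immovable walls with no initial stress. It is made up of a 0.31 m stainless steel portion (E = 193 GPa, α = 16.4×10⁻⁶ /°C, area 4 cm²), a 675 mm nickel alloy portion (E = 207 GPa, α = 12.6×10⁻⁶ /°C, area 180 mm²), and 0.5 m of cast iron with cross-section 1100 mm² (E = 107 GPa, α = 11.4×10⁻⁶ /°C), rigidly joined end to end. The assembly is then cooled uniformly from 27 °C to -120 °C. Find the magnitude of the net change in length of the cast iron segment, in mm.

Free thermal contraction of the whole bar: Σ αᵢΔT Lᵢ = 16.4×10⁻⁶×147×310 + 12.6×10⁻⁶×147×675 + 11.4×10⁻⁶×147×500 = 2.835 mm.
Since the ends are fixed, an axial force P builds up, equal in every segment, with P · Σ Lᵢ/(AᵢEᵢ) = δ_free.
Σ Lᵢ/(AᵢEᵢ) = 310/(400×193×10³) + 675/(180×207×10³) + 500/(1100×107×10³) = 2.638×10⁻⁵ mm/N.
So P = 2.835 / 2.638×10⁻⁵ = 107.5 kN, tensile.
For the cast iron segment, free thermal change = 11.4×10⁻⁶×147×500 = 0.8379 mm and elastic change from P = 107500×500/(1100×107×10³) = 0.4566 mm; these oppose, so the net change is 0.381 mm (segment shortens).

|ΔL| ≈ 0.381 mm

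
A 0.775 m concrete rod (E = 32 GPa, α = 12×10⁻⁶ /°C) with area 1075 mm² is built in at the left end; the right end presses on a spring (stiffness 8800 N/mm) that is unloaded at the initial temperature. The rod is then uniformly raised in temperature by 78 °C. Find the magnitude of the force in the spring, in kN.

If the spring were absent the rod would lengthen by αΔT L = 12×10⁻⁶ × 78 × 775 = 0.7254 mm.
Let P be the compressive force at the spring. The rod shortens elastically by PL/(AE) and the spring compresses by P/k; together these equal δ_free.
P [ L/(AE) + 1/k ] = δ_free → P [ 775/(1075×32×10³) + 1/(8800) ] = 0.7254.
P = 0.7254 / 0.0001362 = 5327 N.

P ≈ 5.33 kN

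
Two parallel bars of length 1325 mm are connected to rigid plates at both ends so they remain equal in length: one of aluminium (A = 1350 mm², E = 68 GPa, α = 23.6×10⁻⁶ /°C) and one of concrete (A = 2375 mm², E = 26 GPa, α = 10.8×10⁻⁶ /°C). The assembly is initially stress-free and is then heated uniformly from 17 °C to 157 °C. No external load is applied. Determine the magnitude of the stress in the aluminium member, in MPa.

σ ≈ 49 MPa (compressive)

The aluminium has the larger α, so on heating it would change length more than the concrete if both were free. The rigid plates force a common final length, so the aluminium is put into compression and the concrete into tension, with equal and opposite forces P (no external load).
Compatibility of the two members (thermal + elastic change equal): (α₁ − α₂)ΔT = P·[1/(A₁E₁) + 1/(A₂E₂)].
|α₁ − α₂|·ΔT = 12.8×10⁻⁶ × 140 = 0.001792.
1/(A₁E₁) + 1/(A₂E₂) = 1/(1350×68×10³) + 1/(2375×26×10³) = 2.709×10⁻⁸ N⁻¹.
P = 0.001792 / 2.709×10⁻⁸ = 66160 N = 66.16 kN.
σ_{aluminium} = P/A₁ = 66160/1350 = 49 MPa, compressive.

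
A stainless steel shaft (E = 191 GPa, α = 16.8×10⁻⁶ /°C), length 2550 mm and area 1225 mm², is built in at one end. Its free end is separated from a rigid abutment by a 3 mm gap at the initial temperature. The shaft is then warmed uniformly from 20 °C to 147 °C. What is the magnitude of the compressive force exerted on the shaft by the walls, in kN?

P ≈ 224 kN

Free thermal elongation = αΔT L = 16.8×10⁻⁶ × 127 × 2550 = 5.441 mm.
The gap closes (δ_free > 3 mm) and the wall then resists a further 5.441 − 3 = 2.441 mm of expansion.
Compatibility: PL/(AE) = 2.441 mm, so σ = P/A = E × (2.441/2550) = 182.8 MPa.
Force on the wall = σA = 182.8 × 1225 mm² = 223.9 kN.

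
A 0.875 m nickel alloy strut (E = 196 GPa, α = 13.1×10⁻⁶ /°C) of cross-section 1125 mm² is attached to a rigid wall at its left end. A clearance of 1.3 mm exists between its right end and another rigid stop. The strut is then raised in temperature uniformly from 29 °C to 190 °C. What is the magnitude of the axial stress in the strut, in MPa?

Free thermal elongation = αΔT L = 13.1×10⁻⁶ × 161 × 875 = 1.845 mm.
After closing the 1.3 mm clearance, 1.845 − 1.3 = 0.5455 mm of expansion remains to be suppressed by the wall.
Compatibility: PL/(AE) = 0.5455 mm, so σ = P/A = E × (0.5455/875) = 122.2 MPa.

σ ≈ 122 MPa (compressive)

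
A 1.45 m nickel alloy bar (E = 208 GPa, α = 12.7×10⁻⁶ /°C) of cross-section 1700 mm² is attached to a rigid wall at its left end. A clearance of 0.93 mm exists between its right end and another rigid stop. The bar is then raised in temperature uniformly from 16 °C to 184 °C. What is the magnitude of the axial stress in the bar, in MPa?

Free thermal elongation = αΔT L = 12.7×10⁻⁶ × 168 × 1450 = 3.094 mm.
The gap closes (δ_free > 0.93 mm) and the wall then resists a further 3.094 − 0.93 = 2.164 mm of expansion.
So σ = E(δ_free − g)/L = 208×10³ × 2.164/1450 = 310.4 MPa.

σ ≈ 310 MPa (compressive)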